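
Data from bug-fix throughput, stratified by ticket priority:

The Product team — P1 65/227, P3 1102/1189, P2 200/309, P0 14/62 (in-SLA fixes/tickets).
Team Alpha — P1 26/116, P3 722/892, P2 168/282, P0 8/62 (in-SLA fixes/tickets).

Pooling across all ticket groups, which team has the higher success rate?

P1: the Product team 65/227 = 28.6%, Team Alpha 26/116 = 22.4% → the Product team
P3: the Product team 1102/1189 = 92.7%, Team Alpha 722/892 = 80.9% → the Product team
P2: the Product team 200/309 = 64.7%, Team Alpha 168/282 = 59.6% → the Product team
P0: the Product team 14/62 = 22.6%, Team Alpha 8/62 = 12.9% → the Product team
Overall: the Product team 1381/1787 = 77.3%, Team Alpha 924/1352 = 68.3% → the Product team

the Product team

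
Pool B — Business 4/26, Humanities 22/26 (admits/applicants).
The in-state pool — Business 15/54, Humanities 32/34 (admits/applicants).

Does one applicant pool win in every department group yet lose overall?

Business: Pool B 4/26 = 15.4%, the in-state pool 15/54 = 27.8% → the in-state pool
Humanities: Pool B 22/26 = 84.6%, the in-state pool 32/34 = 94.1% → the in-state pool
Overall: Pool B 26/52 = 50.0%, the in-state pool 47/88 = 53.4% → the in-state pool
The in-state pool wins overall and in every department group — no reversal.

No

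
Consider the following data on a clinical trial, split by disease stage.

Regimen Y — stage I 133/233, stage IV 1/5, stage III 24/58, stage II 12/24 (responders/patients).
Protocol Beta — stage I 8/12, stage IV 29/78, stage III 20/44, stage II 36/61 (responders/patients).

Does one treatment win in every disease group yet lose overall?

Stage I: Regimen Y 133/233 = 57.1%, Protocol Beta 8/12 = 66.7% → Protocol Beta
Stage IV: Regimen Y 1/5 = 20.0%, Protocol Beta 29/78 = 37.2% → Protocol Beta
Stage III: Regimen Y 24/58 = 41.4%, Protocol Beta 20/44 = 45.5% → Protocol Beta
Stage II: Regimen Y 12/24 = 50.0%, Protocol Beta 36/61 = 59.0% → Protocol Beta
Overall: Regimen Y 170/320 = 53.1%, Protocol Beta 93/195 = 47.7% → Regimen Y
Protocol Beta wins each disease group but Regimen Y wins overall — the comparison reverses. Protocol Beta's patients skew toward stage IV, which has a lower base rate.

Yes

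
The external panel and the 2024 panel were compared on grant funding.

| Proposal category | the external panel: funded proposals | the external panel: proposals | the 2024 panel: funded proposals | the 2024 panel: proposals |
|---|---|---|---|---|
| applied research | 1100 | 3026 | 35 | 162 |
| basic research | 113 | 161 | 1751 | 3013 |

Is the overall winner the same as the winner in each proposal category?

Applied research: the external panel 1100/3026 = 36.4%, the 2024 panel 35/162 = 21.6% → the external panel
Basic research: the external panel 113/161 = 70.2%, the 2024 panel 1751/3013 = 58.1% → the external panel
Overall: the external panel 1213/3187 = 38.1%, the 2024 panel 1786/3175 = 56.3% → the 2024 panel
The external panel wins each proposal group but the 2024 panel wins overall — the comparison reverses. The external panel's proposals skew toward applied research, which has a lower base rate.

No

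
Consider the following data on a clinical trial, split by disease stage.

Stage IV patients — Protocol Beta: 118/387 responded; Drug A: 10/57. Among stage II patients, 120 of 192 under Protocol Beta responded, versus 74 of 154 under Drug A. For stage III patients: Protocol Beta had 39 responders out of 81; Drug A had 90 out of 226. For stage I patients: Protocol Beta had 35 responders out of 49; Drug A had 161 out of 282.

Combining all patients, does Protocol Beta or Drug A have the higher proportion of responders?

Stage IV: Protocol Beta 118/387 = 30.5%, Drug A 10/57 = 17.5% → Protocol Beta
Stage II: Protocol Beta 120/192 = 62.5%, Drug A 74/154 = 48.1% → Protocol Beta
Stage III: Protocol Beta 39/81 = 48.1%, Drug A 90/226 = 39.8% → Protocol Beta
Stage I: Protocol Beta 35/49 = 71.4%, Drug A 161/282 = 57.1% → Protocol Beta
Overall: Protocol Beta 312/709 = 44.0%, Drug A 335/719 = 46.6% → Drug A
(Protocol Beta wins every disease group but Drug A wins overall — Protocol Beta's patients skew toward the low-rate stage IV group.)

Drug A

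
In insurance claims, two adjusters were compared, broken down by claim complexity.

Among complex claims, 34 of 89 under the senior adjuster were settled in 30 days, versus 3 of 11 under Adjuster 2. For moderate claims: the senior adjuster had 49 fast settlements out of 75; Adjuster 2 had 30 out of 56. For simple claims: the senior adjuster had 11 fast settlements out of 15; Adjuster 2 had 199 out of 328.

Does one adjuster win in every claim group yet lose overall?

Complex: the senior adjuster 34/89 = 38.2%, Adjuster 2 3/11 = 27.3% → the senior adjuster
Moderate: the senior adjuster 49/75 = 65.3%, Adjuster 2 30/56 = 53.6% → the senior adjuster
Simple: the senior adjuster 11/15 = 73.3%, Adjuster 2 199/328 = 60.7% → the senior adjuster
Overall: the senior adjuster 94/179 = 52.5%, Adjuster 2 232/395 = 58.7% → Adjuster 2
The senior adjuster wins each claim group but Adjuster 2 wins overall — the comparison reverses. The senior adjuster's claims skew toward complex, which has a lower base rate.

Yes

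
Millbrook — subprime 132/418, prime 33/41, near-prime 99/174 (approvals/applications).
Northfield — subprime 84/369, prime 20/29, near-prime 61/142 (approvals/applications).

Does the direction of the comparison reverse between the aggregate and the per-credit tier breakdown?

Subprime: Millbrook 132/418 = 31.6%, Northfield 84/369 = 22.8% → Millbrook
Prime: Millbrook 33/41 = 80.5%, Northfield 20/29 = 69.0% → Millbrook
Near-prime: Millbrook 99/174 = 56.9%, Northfield 61/142 = 43.0% → Millbrook
Overall: Millbrook 264/633 = 41.7%, Northfield 165/540 = 30.6% → Millbrook
Millbrook wins overall and in every credit group — no reversal.

No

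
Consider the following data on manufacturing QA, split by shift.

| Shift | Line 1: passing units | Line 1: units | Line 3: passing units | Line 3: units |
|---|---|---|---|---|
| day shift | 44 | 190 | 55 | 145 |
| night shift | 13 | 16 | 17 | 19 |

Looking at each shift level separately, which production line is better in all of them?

Line 3

Day shift: Line 1 44/190 = 23.2%, Line 3 55/145 = 37.9% → Line 3
Night shift: Line 1 13/16 = 81.2%, Line 3 17/19 = 89.5% → Line 3
Line 3 has the higher rate in both groups.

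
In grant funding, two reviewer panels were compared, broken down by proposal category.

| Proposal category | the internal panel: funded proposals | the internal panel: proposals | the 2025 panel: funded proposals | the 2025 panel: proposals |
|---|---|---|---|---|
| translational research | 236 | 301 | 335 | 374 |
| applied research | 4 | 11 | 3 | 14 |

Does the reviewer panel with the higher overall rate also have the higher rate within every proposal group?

No

Translational research: the internal panel 236/301 = 78.4%, the 2025 panel 335/374 = 89.6% → the 2025 panel
Applied research: the internal panel 4/11 = 36.4%, the 2025 panel 3/14 = 21.4% → the internal panel
Overall: the internal panel 240/312 = 76.9%, the 2025 panel 338/388 = 87.1% → the 2025 panel
Neither sweeps: the internal panel wins 1 of 2 groups, the 2025 panel wins 1. The 2025 panel wins overall but not every group — no Simpson reversal.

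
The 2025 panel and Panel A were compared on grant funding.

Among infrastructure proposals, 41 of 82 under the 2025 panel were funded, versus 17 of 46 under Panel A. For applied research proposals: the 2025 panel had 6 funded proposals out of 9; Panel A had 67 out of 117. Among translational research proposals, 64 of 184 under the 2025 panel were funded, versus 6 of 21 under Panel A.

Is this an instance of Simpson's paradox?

Yes

Infrastructure: the 2025 panel 41/82 = 50.0%, Panel A 17/46 = 37.0% → the 2025 panel
Applied research: the 2025 panel 6/9 = 66.7%, Panel A 67/117 = 57.3% → the 2025 panel
Translational research: the 2025 panel 64/184 = 34.8%, Panel A 6/21 = 28.6% → the 2025 panel
Overall: the 2025 panel 111/275 = 40.4%, Panel A 90/184 = 48.9% → Panel A
The 2025 panel wins each proposal group but Panel A wins overall — the comparison reverses. The 2025 panel's proposals skew toward translational research, which has a lower base rate.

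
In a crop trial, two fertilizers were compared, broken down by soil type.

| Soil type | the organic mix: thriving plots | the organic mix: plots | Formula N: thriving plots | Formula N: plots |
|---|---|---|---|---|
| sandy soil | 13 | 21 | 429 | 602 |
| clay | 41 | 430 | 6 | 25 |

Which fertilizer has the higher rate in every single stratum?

Formula N

Sandy soil: the organic mix 13/21 = 61.9%, Formula N 429/602 = 71.3% → Formula N
Clay: the organic mix 41/430 = 9.5%, Formula N 6/25 = 24.0% → Formula N
Formula N has the higher rate in both groups.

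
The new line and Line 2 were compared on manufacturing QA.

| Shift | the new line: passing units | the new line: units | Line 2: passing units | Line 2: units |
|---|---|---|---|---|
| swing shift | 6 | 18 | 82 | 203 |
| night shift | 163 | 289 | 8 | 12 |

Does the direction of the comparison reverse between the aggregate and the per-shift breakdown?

Swing shift: the new line 6/18 = 33.3%, Line 2 82/203 = 40.4% → Line 2
Night shift: the new line 163/289 = 56.4%, Line 2 8/12 = 66.7% → Line 2
Overall: the new line 169/307 = 55.0%, Line 2 90/215 = 41.9% → the new line
Line 2 wins each shift group but the new line wins overall — the comparison reverses. Line 2's units skew toward swing shift, which has a lower base rate.

Yes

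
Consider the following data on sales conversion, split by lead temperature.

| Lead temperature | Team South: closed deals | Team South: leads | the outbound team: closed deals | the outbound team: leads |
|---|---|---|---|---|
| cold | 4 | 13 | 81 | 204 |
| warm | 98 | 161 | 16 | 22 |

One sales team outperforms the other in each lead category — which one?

Cold: Team South 4/13 = 30.8%, the outbound team 81/204 = 39.7% → the outbound team
Warm: Team South 98/161 = 60.9%, the outbound team 16/22 = 72.7% → the outbound team
The outbound team has the higher rate in both groups.

the outbound team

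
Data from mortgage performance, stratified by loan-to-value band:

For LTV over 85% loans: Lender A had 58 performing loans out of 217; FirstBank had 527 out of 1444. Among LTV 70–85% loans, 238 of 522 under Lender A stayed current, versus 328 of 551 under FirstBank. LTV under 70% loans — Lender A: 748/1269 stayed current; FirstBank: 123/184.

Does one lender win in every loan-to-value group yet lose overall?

Yes

LTV over 85%: Lender A 58/217 = 26.7%, FirstBank 527/1444 = 36.5% → FirstBank
LTV 70–85%: Lender A 238/522 = 45.6%, FirstBank 328/551 = 59.5% → FirstBank
LTV under 70%: Lender A 748/1269 = 58.9%, FirstBank 123/184 = 66.8% → FirstBank
Overall: Lender A 1044/2008 = 52.0%, FirstBank 978/2179 = 44.9% → Lender A
FirstBank wins each loan-to-value group but Lender A wins overall — the comparison reverses. FirstBank's loans skew toward LTV over 85%, which has a lower base rate.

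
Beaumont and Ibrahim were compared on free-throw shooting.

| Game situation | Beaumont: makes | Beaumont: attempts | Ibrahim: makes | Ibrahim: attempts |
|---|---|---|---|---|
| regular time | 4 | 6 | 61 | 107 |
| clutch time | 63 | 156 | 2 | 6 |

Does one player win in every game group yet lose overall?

Yes

Regular time: Beaumont 4/6 = 66.7%, Ibrahim 61/107 = 57.0% → Beaumont
Clutch time: Beaumont 63/156 = 40.4%, Ibrahim 2/6 = 33.3% → Beaumont
Overall: Beaumont 67/162 = 41.4%, Ibrahim 63/113 = 55.8% → Ibrahim
Beaumont wins each game group but Ibrahim wins overall — the comparison reverses. Beaumont's attempts skew toward clutch time, which has a lower base rate.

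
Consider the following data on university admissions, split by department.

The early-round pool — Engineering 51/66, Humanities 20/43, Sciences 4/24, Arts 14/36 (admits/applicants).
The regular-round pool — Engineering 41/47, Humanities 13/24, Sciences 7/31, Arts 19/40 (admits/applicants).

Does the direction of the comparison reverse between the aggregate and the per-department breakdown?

Engineering: the early-round pool 51/66 = 77.3%, the regular-round pool 41/47 = 87.2% → the regular-round pool
Humanities: the early-round pool 20/43 = 46.5%, the regular-round pool 13/24 = 54.2% → the regular-round pool
Sciences: the early-round pool 4/24 = 16.7%, the regular-round pool 7/31 = 22.6% → the regular-round pool
Arts: the early-round pool 14/36 = 38.9%, the regular-round pool 19/40 = 47.5% → the regular-round pool
Overall: the early-round pool 89/169 = 52.7%, the regular-round pool 80/142 = 56.3% → the regular-round pool
The regular-round pool wins overall and in every department group — no reversal.

No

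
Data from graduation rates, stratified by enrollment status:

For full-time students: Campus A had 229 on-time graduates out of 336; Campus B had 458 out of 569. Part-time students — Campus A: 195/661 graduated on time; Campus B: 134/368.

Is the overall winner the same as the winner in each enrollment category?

Yes

Full-time: Campus A 229/336 = 68.2%, Campus B 458/569 = 80.5% → Campus B
Part-time: Campus A 195/661 = 29.5%, Campus B 134/368 = 36.4% → Campus B
Overall: Campus A 424/997 = 42.5%, Campus B 592/937 = 63.2% → Campus B
Campus B wins overall and in every enrollment group — no reversal.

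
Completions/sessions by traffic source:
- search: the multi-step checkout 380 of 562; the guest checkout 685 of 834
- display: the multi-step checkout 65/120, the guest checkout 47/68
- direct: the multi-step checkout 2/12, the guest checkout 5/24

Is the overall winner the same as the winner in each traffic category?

Yes

Search: the multi-step checkout 380/562 = 67.6%, the guest checkout 685/834 = 82.1% → the guest checkout
Display: the multi-step checkout 65/120 = 54.2%, the guest checkout 47/68 = 69.1% → the guest checkout
Direct: the multi-step checkout 2/12 = 16.7%, the guest checkout 5/24 = 20.8% → the guest checkout
Overall: the multi-step checkout 447/694 = 64.4%, the guest checkout 737/926 = 79.6% → the guest checkout
The guest checkout wins overall and in every traffic group — no reversal.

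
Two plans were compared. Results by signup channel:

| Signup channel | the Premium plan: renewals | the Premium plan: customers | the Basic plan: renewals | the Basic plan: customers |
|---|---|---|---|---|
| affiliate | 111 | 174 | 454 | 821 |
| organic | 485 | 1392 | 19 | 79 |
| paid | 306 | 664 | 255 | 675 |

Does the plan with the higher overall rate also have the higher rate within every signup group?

Affiliate: the Premium plan 111/174 = 63.8%, the Basic plan 454/821 = 55.3% → the Premium plan
Organic: the Premium plan 485/1392 = 34.8%, the Basic plan 19/79 = 24.1% → the Premium plan
Paid: the Premium plan 306/664 = 46.1%, the Basic plan 255/675 = 37.8% → the Premium plan
Overall: the Premium plan 902/2230 = 40.4%, the Basic plan 728/1575 = 46.2% → the Basic plan
The Premium plan wins each signup group but the Basic plan wins overall — the comparison reverses. The Premium plan's customers skew toward organic, which has a lower base rate.

No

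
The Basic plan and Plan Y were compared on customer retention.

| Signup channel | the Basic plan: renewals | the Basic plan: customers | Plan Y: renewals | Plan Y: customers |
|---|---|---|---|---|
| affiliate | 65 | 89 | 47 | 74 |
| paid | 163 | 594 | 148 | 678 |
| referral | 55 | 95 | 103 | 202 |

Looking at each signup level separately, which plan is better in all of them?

the Basic plan

Affiliate: the Basic plan 65/89 = 73.0%, Plan Y 47/74 = 63.5% → the Basic plan
Paid: the Basic plan 163/594 = 27.4%, Plan Y 148/678 = 21.8% → the Basic plan
Referral: the Basic plan 55/95 = 57.9%, Plan Y 103/202 = 51.0% → the Basic plan
The Basic plan has the higher rate in all 3 groups.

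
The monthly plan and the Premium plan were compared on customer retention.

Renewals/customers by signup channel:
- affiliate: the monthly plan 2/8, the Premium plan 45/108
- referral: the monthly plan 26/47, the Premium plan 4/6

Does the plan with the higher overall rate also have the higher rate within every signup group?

Affiliate: the monthly plan 2/8 = 25.0%, the Premium plan 45/108 = 41.7% → the Premium plan
Referral: the monthly plan 26/47 = 55.3%, the Premium plan 4/6 = 66.7% → the Premium plan
Overall: the monthly plan 28/55 = 50.9%, the Premium plan 49/114 = 43.0% → the monthly plan
The Premium plan wins each signup group but the monthly plan wins overall — the comparison reverses. The Premium plan's customers skew toward affiliate, which has a lower base rate.

No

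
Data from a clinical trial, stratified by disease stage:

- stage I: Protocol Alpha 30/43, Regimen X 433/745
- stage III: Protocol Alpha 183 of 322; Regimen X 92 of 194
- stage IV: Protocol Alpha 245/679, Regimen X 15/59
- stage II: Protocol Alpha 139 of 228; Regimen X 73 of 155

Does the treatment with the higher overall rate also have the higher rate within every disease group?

Stage I: Protocol Alpha 30/43 = 69.8%, Regimen X 433/745 = 58.1% → Protocol Alpha
Stage III: Protocol Alpha 183/322 = 56.8%, Regimen X 92/194 = 47.4% → Protocol Alpha
Stage IV: Protocol Alpha 245/679 = 36.1%, Regimen X 15/59 = 25.4% → Protocol Alpha
Stage II: Protocol Alpha 139/228 = 61.0%, Regimen X 73/155 = 47.1% → Protocol Alpha
Overall: Protocol Alpha 597/1272 = 46.9%, Regimen X 613/1153 = 53.2% → Regimen X
Protocol Alpha wins each disease group but Regimen X wins overall — the comparison reverses. Protocol Alpha's patients skew toward stage IV, which has a lower base rate.

No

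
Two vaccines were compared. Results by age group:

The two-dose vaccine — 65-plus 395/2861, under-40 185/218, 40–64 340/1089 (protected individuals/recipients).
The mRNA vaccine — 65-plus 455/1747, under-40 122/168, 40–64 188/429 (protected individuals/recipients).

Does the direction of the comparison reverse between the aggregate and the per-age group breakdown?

No

65-plus: the two-dose vaccine 395/2861 = 13.8%, the mRNA vaccine 455/1747 = 26.0% → the mRNA vaccine
Under-40: the two-dose vaccine 185/218 = 84.9%, the mRNA vaccine 122/168 = 72.6% → the two-dose vaccine
40–64: the two-dose vaccine 340/1089 = 31.2%, the mRNA vaccine 188/429 = 43.8% → the mRNA vaccine
Overall: the two-dose vaccine 920/4168 = 22.1%, the mRNA vaccine 765/2344 = 32.6% → the mRNA vaccine
Neither sweeps: the two-dose vaccine wins 1 of 3 groups, the mRNA vaccine wins 2. The mRNA vaccine wins overall but not every group — no Simpson reversal.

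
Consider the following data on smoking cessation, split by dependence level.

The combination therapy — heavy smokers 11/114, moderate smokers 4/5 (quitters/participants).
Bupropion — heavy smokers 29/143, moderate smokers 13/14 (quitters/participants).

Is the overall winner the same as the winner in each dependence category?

Yes

Heavy smokers: the combination therapy 11/114 = 9.6%, bupropion 29/143 = 20.3% → bupropion
Moderate smokers: the combination therapy 4/5 = 80.0%, bupropion 13/14 = 92.9% → bupropion
Overall: the combination therapy 15/119 = 12.6%, bupropion 42/157 = 26.8% → bupropion
Bupropion wins overall and in every dependence group — no reversal.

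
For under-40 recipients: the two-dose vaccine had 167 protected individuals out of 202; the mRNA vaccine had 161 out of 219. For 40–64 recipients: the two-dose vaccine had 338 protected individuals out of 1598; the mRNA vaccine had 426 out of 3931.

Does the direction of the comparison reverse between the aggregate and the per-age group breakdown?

No

Under-40: the two-dose vaccine 167/202 = 82.7%, the mRNA vaccine 161/219 = 73.5% → the two-dose vaccine
40–64: the two-dose vaccine 338/1598 = 21.2%, the mRNA vaccine 426/3931 = 10.8% → the two-dose vaccine
Overall: the two-dose vaccine 505/1800 = 28.1%, the mRNA vaccine 587/4150 = 14.1% → the two-dose vaccine
The two-dose vaccine wins overall and in every age group — no reversal.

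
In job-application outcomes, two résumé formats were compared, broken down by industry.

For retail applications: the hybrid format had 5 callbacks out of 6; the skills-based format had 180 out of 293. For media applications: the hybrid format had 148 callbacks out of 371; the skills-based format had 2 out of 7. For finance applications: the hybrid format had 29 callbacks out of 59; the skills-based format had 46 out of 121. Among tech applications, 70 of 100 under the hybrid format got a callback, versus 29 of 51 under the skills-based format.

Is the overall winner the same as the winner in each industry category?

Retail: the hybrid format 5/6 = 83.3%, the skills-based format 180/293 = 61.4% → the hybrid format
Media: the hybrid format 148/371 = 39.9%, the skills-based format 2/7 = 28.6% → the hybrid format
Finance: the hybrid format 29/59 = 49.2%, the skills-based format 46/121 = 38.0% → the hybrid format
Tech: the hybrid format 70/100 = 70.0%, the skills-based format 29/51 = 56.9% → the hybrid format
Overall: the hybrid format 252/536 = 47.0%, the skills-based format 257/472 = 54.4% → the skills-based format
The hybrid format wins each industry group but the skills-based format wins overall — the comparison reverses. The hybrid format's applications skew toward media, which has a lower base rate.

No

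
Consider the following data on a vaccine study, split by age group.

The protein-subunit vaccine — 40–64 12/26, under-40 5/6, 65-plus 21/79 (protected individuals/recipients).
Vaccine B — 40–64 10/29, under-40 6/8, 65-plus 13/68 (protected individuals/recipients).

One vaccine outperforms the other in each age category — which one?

40–64: the protein-subunit vaccine 12/26 = 46.2%, Vaccine B 10/29 = 34.5% → the protein-subunit vaccine
Under-40: the protein-subunit vaccine 5/6 = 83.3%, Vaccine B 6/8 = 75.0% → the protein-subunit vaccine
65-plus: the protein-subunit vaccine 21/79 = 26.6%, Vaccine B 13/68 = 19.1% → the protein-subunit vaccine
The protein-subunit vaccine has the higher rate in all 3 groups.

the protein-subunit vaccine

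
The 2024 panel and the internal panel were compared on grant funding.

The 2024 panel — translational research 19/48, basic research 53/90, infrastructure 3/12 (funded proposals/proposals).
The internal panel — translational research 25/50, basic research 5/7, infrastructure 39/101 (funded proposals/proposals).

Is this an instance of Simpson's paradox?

Translational research: the 2024 panel 19/48 = 39.6%, the internal panel 25/50 = 50.0% → the internal panel
Basic research: the 2024 panel 53/90 = 58.9%, the internal panel 5/7 = 71.4% → the internal panel
Infrastructure: the 2024 panel 3/12 = 25.0%, the internal panel 39/101 = 38.6% → the internal panel
Overall: the 2024 panel 75/150 = 50.0%, the internal panel 69/158 = 43.7% → the 2024 panel
The internal panel wins each proposal group but the 2024 panel wins overall — the comparison reverses. The internal panel's proposals skew toward infrastructure, which has a lower base rate.

Yes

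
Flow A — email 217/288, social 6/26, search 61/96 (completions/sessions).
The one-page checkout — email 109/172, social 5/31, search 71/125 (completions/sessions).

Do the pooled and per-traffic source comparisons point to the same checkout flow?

Email: Flow A 217/288 = 75.3%, the one-page checkout 109/172 = 63.4% → Flow A
Social: Flow A 6/26 = 23.1%, the one-page checkout 5/31 = 16.1% → Flow A
Search: Flow A 61/96 = 63.5%, the one-page checkout 71/125 = 56.8% → Flow A
Overall: Flow A 284/410 = 69.3%, the one-page checkout 185/328 = 56.4% → Flow A
Flow A wins overall and in every traffic group — no reversal.

Yes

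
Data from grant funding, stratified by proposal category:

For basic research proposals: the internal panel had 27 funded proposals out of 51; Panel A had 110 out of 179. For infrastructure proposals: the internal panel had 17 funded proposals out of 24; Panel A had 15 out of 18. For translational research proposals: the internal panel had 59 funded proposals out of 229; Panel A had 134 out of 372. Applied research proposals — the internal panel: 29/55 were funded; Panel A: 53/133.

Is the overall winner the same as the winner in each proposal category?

Basic research: the internal panel 27/51 = 52.9%, Panel A 110/179 = 61.5% → Panel A
Infrastructure: the internal panel 17/24 = 70.8%, Panel A 15/18 = 83.3% → Panel A
Translational research: the internal panel 59/229 = 25.8%, Panel A 134/372 = 36.0% → Panel A
Applied research: the internal panel 29/55 = 52.7%, Panel A 53/133 = 39.8% → the internal panel
Overall: the internal panel 132/359 = 36.8%, Panel A 312/702 = 44.4% → Panel A
Neither sweeps: the internal panel wins 1 of 4 groups, Panel A wins 3. Panel A wins overall but not every group — no Simpson reversal.

No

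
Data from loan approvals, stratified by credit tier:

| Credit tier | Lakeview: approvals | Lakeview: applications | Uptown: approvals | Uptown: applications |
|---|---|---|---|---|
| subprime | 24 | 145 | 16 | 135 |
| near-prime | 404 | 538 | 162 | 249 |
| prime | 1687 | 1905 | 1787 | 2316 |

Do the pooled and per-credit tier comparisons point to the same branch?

Yes

Subprime: Lakeview 24/145 = 16.6%, Uptown 16/135 = 11.9% → Lakeview
Near-prime: Lakeview 404/538 = 75.1%, Uptown 162/249 = 65.1% → Lakeview
Prime: Lakeview 1687/1905 = 88.6%, Uptown 1787/2316 = 77.2% → Lakeview
Overall: Lakeview 2115/2588 = 81.7%, Uptown 1965/2700 = 72.8% → Lakeview
Lakeview wins overall and in every credit group — no reversal.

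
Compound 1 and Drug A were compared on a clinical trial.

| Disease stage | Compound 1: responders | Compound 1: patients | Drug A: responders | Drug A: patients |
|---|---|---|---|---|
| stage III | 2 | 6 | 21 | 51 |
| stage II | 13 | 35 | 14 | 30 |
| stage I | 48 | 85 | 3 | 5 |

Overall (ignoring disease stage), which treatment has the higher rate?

Stage III: Compound 1 2/6 = 33.3%, Drug A 21/51 = 41.2% → Drug A
Stage II: Compound 1 13/35 = 37.1%, Drug A 14/30 = 46.7% → Drug A
Stage I: Compound 1 48/85 = 56.5%, Drug A 3/5 = 60.0% → Drug A
Overall: Compound 1 63/126 = 50.0%, Drug A 38/86 = 44.2% → Compound 1
(Drug A wins every disease group but Compound 1 wins overall — Drug A's patients skew toward the low-rate stage III group.)

Compound 1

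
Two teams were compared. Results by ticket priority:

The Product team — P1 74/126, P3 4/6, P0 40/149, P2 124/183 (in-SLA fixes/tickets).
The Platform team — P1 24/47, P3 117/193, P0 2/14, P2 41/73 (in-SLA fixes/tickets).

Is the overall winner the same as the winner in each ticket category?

No

P1: the Product team 74/126 = 58.7%, the Platform team 24/47 = 51.1% → the Product team
P3: the Product team 4/6 = 66.7%, the Platform team 117/193 = 60.6% → the Product team
P0: the Product team 40/149 = 26.8%, the Platform team 2/14 = 14.3% → the Product team
P2: the Product team 124/183 = 67.8%, the Platform team 41/73 = 56.2% → the Product team
Overall: the Product team 242/464 = 52.2%, the Platform team 184/327 = 56.3% → the Platform team
The Product team wins each ticket group but the Platform team wins overall — the comparison reverses. The Product team's tickets skew toward P0, which has a lower base rate.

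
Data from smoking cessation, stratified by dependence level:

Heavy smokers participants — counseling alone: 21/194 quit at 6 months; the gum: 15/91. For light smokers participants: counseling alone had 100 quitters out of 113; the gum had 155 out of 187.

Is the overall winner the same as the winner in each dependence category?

Heavy smokers: counseling alone 21/194 = 10.8%, the gum 15/91 = 16.5% → the gum
Light smokers: counseling alone 100/113 = 88.5%, the gum 155/187 = 82.9% → counseling alone
Overall: counseling alone 121/307 = 39.4%, the gum 170/278 = 61.2% → the gum
Neither sweeps: counseling alone wins 1 of 2 groups, the gum wins 1. The gum wins overall but not every group — no Simpson reversal.

No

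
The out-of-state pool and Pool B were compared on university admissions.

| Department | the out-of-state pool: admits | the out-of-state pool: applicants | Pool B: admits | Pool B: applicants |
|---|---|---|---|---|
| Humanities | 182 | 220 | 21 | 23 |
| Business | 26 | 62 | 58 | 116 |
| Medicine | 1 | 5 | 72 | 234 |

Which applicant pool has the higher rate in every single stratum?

Pool B

Humanities: the out-of-state pool 182/220 = 82.7%, Pool B 21/23 = 91.3% → Pool B
Business: the out-of-state pool 26/62 = 41.9%, Pool B 58/116 = 50.0% → Pool B
Medicine: the out-of-state pool 1/5 = 20.0%, Pool B 72/234 = 30.8% → Pool B
Pool B has the higher rate in all 3 groups.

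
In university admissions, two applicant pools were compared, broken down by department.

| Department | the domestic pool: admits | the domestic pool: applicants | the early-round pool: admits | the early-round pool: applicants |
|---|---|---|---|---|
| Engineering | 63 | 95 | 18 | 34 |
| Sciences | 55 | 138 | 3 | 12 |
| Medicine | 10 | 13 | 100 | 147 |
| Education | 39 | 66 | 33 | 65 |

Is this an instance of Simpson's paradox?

Yes

Engineering: the domestic pool 63/95 = 66.3%, the early-round pool 18/34 = 52.9% → the domestic pool
Sciences: the domestic pool 55/138 = 39.9%, the early-round pool 3/12 = 25.0% → the domestic pool
Medicine: the domestic pool 10/13 = 76.9%, the early-round pool 100/147 = 68.0% → the domestic pool
Education: the domestic pool 39/66 = 59.1%, the early-round pool 33/65 = 50.8% → the domestic pool
Overall: the domestic pool 167/312 = 53.5%, the early-round pool 154/258 = 59.7% → the early-round pool
The domestic pool wins each department group but the early-round pool wins overall — the comparison reverses. The domestic pool's applicants skew toward Sciences, which has a lower base rate.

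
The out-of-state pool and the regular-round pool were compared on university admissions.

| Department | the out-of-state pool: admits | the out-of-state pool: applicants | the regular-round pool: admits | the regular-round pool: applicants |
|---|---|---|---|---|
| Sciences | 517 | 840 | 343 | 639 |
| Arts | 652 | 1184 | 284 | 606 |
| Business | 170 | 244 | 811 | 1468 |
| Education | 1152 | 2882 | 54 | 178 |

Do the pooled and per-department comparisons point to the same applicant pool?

Sciences: the out-of-state pool 517/840 = 61.5%, the regular-round pool 343/639 = 53.7% → the out-of-state pool
Arts: the out-of-state pool 652/1184 = 55.1%, the regular-round pool 284/606 = 46.9% → the out-of-state pool
Business: the out-of-state pool 170/244 = 69.7%, the regular-round pool 811/1468 = 55.2% → the out-of-state pool
Education: the out-of-state pool 1152/2882 = 40.0%, the regular-round pool 54/178 = 30.3% → the out-of-state pool
Overall: the out-of-state pool 2491/5150 = 48.4%, the regular-round pool 1492/2891 = 51.6% → the regular-round pool
The out-of-state pool wins each department group but the regular-round pool wins overall — the comparison reverses. The out-of-state pool's applicants skew toward Education, which has a lower base rate.

No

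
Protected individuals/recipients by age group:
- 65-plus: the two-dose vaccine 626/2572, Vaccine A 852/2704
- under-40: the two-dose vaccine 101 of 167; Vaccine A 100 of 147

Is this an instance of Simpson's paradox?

No

65-plus: the two-dose vaccine 626/2572 = 24.3%, Vaccine A 852/2704 = 31.5% → Vaccine A
Under-40: the two-dose vaccine 101/167 = 60.5%, Vaccine A 100/147 = 68.0% → Vaccine A
Overall: the two-dose vaccine 727/2739 = 26.5%, Vaccine A 952/2851 = 33.4% → Vaccine A
Vaccine A wins overall and in every age group — no reversal.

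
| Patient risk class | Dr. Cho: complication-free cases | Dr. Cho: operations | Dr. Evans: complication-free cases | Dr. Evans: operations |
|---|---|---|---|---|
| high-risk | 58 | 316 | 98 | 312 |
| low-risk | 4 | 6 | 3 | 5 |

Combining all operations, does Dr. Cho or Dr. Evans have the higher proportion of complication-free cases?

High-risk: Dr. Cho 58/316 = 18.4%, Dr. Evans 98/312 = 31.4% → Dr. Evans
Low-risk: Dr. Cho 4/6 = 66.7%, Dr. Evans 3/5 = 60.0% → Dr. Cho
Overall: Dr. Cho 62/322 = 19.3%, Dr. Evans 101/317 = 31.9% → Dr. Evans
(Neither sweeps every patient risk group, but Dr. Evans has the higher pooled rate.)

Dr. Evans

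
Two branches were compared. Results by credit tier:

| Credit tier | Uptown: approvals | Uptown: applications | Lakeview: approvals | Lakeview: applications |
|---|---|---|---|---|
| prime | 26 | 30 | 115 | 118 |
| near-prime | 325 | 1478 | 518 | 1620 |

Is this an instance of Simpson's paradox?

Prime: Uptown 26/30 = 86.7%, Lakeview 115/118 = 97.5% → Lakeview
Near-prime: Uptown 325/1478 = 22.0%, Lakeview 518/1620 = 32.0% → Lakeview
Overall: Uptown 351/1508 = 23.3%, Lakeview 633/1738 = 36.4% → Lakeview
Lakeview wins overall and in every credit group — no reversal.

No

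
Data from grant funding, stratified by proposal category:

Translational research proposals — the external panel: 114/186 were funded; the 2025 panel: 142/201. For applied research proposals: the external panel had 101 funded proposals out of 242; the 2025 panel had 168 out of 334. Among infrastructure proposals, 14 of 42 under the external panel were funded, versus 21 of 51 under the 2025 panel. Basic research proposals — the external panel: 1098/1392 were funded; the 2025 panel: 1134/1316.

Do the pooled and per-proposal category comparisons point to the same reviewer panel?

Translational research: the external panel 114/186 = 61.3%, the 2025 panel 142/201 = 70.6% → the 2025 panel
Applied research: the external panel 101/242 = 41.7%, the 2025 panel 168/334 = 50.3% → the 2025 panel
Infrastructure: the external panel 14/42 = 33.3%, the 2025 panel 21/51 = 41.2% → the 2025 panel
Basic research: the external panel 1098/1392 = 78.9%, the 2025 panel 1134/1316 = 86.2% → the 2025 panel
Overall: the external panel 1327/1862 = 71.3%, the 2025 panel 1465/1902 = 77.0% → the 2025 panel
The 2025 panel wins overall and in every proposal group — no reversal.

Yes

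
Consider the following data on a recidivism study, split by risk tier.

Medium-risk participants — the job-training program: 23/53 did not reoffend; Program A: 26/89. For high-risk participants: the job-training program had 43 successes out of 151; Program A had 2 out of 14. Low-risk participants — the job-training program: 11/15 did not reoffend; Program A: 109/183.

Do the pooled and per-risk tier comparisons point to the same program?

No

Medium-risk: the job-training program 23/53 = 43.4%, Program A 26/89 = 29.2% → the job-training program
High-risk: the job-training program 43/151 = 28.5%, Program A 2/14 = 14.3% → the job-training program
Low-risk: the job-training program 11/15 = 73.3%, Program A 109/183 = 59.6% → the job-training program
Overall: the job-training program 77/219 = 35.2%, Program A 137/286 = 47.9% → Program A
The job-training program wins each risk group but Program A wins overall — the comparison reverses. The job-training program's participants skew toward high-risk, which has a lower base rate.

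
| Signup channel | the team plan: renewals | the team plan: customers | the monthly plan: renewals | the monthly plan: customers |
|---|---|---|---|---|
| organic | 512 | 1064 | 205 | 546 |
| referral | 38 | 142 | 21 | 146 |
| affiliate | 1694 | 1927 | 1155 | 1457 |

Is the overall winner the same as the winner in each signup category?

Yes

Organic: the team plan 512/1064 = 48.1%, the monthly plan 205/546 = 37.5% → the team plan
Referral: the team plan 38/142 = 26.8%, the monthly plan 21/146 = 14.4% → the team plan
Affiliate: the team plan 1694/1927 = 87.9%, the monthly plan 1155/1457 = 79.3% → the team plan
Overall: the team plan 2244/3133 = 71.6%, the monthly plan 1381/2149 = 64.3% → the team plan
The team plan wins overall and in every signup group — no reversal.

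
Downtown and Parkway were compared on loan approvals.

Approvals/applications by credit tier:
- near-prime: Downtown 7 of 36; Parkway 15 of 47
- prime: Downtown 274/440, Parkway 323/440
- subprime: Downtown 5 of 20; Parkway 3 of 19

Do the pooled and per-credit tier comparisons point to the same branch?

No

Near-prime: Downtown 7/36 = 19.4%, Parkway 15/47 = 31.9% → Parkway
Prime: Downtown 274/440 = 62.3%, Parkway 323/440 = 73.4% → Parkway
Subprime: Downtown 5/20 = 25.0%, Parkway 3/19 = 15.8% → Downtown
Overall: Downtown 286/496 = 57.7%, Parkway 341/506 = 67.4% → Parkway
Neither sweeps: Downtown wins 1 of 3 groups, Parkway wins 2. Parkway wins overall but not every group — no Simpson reversal.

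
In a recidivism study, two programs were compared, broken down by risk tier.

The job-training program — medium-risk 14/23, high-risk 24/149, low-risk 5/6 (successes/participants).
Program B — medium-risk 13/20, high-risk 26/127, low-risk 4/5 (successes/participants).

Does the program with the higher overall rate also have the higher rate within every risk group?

No

Medium-risk: the job-training program 14/23 = 60.9%, Program B 13/20 = 65.0% → Program B
High-risk: the job-training program 24/149 = 16.1%, Program B 26/127 = 20.5% → Program B
Low-risk: the job-training program 5/6 = 83.3%, Program B 4/5 = 80.0% → the job-training program
Overall: the job-training program 43/178 = 24.2%, Program B 43/152 = 28.3% → Program B
Neither sweeps: the job-training program wins 1 of 3 groups, Program B wins 2. Program B wins overall but not every group — no Simpson reversal.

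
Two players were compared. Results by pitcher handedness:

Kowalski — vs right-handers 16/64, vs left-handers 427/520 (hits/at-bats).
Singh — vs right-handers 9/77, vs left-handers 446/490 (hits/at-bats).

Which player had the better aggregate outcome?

Singh

Vs right-handers: Kowalski 16/64 = 25.0%, Singh 9/77 = 11.7% → Kowalski
Vs left-handers: Kowalski 427/520 = 82.1%, Singh 446/490 = 91.0% → Singh
Overall: Kowalski 443/584 = 75.9%, Singh 455/567 = 80.2% → Singh
(Neither sweeps every pitcher group, but Singh has the higher pooled rate.)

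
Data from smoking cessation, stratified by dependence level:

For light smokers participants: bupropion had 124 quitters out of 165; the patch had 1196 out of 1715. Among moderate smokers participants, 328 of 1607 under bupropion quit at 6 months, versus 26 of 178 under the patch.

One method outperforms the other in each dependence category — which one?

bupropion

Light smokers: bupropion 124/165 = 75.2%, the patch 1196/1715 = 69.7% → bupropion
Moderate smokers: bupropion 328/1607 = 20.4%, the patch 26/178 = 14.6% → bupropion
Bupropion has the higher rate in both groups.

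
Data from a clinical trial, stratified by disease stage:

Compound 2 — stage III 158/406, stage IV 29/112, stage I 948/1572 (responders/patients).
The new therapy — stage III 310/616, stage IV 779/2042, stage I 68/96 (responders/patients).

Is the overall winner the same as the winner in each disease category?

Stage III: Compound 2 158/406 = 38.9%, the new therapy 310/616 = 50.3% → the new therapy
Stage IV: Compound 2 29/112 = 25.9%, the new therapy 779/2042 = 38.1% → the new therapy
Stage I: Compound 2 948/1572 = 60.3%, the new therapy 68/96 = 70.8% → the new therapy
Overall: Compound 2 1135/2090 = 54.3%, the new therapy 1157/2754 = 42.0% → Compound 2
The new therapy wins each disease group but Compound 2 wins overall — the comparison reverses. The new therapy's patients skew toward stage IV, which has a lower base rate.

No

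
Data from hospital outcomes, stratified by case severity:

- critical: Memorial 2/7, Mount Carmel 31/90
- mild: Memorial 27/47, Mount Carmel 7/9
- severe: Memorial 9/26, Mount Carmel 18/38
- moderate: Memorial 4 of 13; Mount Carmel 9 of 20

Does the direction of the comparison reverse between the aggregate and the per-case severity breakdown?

Yes

Critical: Memorial 2/7 = 28.6%, Mount Carmel 31/90 = 34.4% → Mount Carmel
Mild: Memorial 27/47 = 57.4%, Mount Carmel 7/9 = 77.8% → Mount Carmel
Severe: Memorial 9/26 = 34.6%, Mount Carmel 18/38 = 47.4% → Mount Carmel
Moderate: Memorial 4/13 = 30.8%, Mount Carmel 9/20 = 45.0% → Mount Carmel
Overall: Memorial 42/93 = 45.2%, Mount Carmel 65/157 = 41.4% → Memorial
Mount Carmel wins each case group but Memorial wins overall — the comparison reverses. Mount Carmel's patients skew toward critical, which has a lower base rate.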